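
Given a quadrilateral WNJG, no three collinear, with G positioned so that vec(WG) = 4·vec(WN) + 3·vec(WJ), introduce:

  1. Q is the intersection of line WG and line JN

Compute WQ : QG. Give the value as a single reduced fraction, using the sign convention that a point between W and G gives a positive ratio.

WQ:QG = 1/6

Work in coordinates with W = (0, 0), N = (1, 0), J = (0, 1), G = (4, 3).
1. Q is the intersection of line WG and line JN ⇒ Q = (4/7, 3/7)
Q = W + t·(G−W) with t = 1/7, so WQ:QG = t:(1−t) = 1/7:6/7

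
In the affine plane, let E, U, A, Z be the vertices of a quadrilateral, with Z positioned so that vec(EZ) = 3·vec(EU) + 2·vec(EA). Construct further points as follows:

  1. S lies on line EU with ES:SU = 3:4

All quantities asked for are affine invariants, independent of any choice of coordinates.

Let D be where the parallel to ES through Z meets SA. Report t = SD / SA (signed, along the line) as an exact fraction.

t = 2

Set E = (0, 0), U = (1, 0), A = (0, 1), Z = (3, 2); any affine frame gives the same invariant.
1. S lies on line EU with ES:SU = 3:4 ⇒ S = (3/7, 0)
through Z parallel to ES: direction (3/7, 0); meets SA at D = (-3/7, 2)
D = S + t·(A−S) with t = 2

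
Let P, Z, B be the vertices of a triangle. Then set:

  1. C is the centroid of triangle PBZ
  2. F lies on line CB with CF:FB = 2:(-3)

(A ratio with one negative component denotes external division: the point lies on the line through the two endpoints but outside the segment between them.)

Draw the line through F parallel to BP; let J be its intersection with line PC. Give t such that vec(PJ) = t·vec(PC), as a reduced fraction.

Assign P = (0, 0), Z = (1, 0), B = (0, 1) — the answer is frame-independent, so this choice is without loss of generality.
1. C is the centroid of triangle PBZ ⇒ C = (1/3, 1/3)
2. F lies on line CB with CF:FB = 2:(-3) ⇒ F = (1, -1)
through F parallel to BP: direction (0, -1); meets PC at J = (1, 1)
J = P + t·(C−P) with t = 3

t = 3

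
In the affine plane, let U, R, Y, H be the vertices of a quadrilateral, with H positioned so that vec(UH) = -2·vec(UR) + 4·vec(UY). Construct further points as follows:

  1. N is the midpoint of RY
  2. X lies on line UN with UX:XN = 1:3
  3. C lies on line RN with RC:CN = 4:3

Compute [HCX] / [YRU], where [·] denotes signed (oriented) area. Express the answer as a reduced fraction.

[HCX]:[YRU] = 21/8

Work in coordinates with U = (0, 0), R = (1, 0), Y = (0, 1), H = (-2, 4).
1. N is the midpoint of RY ⇒ N = (1/2, 1/2)
2. X lies on line UN with UX:XN = 1:3 ⇒ X = (1/8, 1/8)
3. C lies on line RN with RC:CN = 4:3 ⇒ C = (5/7, 2/7)
2·[HCX] = -21/8, 2·[YRU] = -1
[HCX]:[YRU] = -21/8:-1 = 21/8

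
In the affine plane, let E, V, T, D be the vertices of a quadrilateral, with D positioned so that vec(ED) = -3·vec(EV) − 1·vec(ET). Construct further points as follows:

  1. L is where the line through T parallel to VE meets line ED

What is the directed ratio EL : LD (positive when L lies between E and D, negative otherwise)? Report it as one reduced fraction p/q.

Set E = (0, 0), V = (1, 0), T = (0, 1), D = (-3, -1); any affine frame gives the same invariant.
1. L is where the line through T parallel to VE meets line ED ⇒ L = (3, 1)
L = E + t·(D−E) with t = -1, so EL:LD = t:(1−t) = -1:2

EL:LD = -1/2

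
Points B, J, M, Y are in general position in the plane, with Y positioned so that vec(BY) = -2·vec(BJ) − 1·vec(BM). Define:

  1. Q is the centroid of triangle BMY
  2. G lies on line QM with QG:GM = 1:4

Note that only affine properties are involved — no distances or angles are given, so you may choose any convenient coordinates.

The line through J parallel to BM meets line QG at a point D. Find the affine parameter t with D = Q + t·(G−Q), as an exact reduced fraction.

t = 25/2

Set B = (0, 0), J = (1, 0), M = (0, 1), Y = (-2, -1); any affine frame gives the same invariant.
1. Q is the centroid of triangle BMY ⇒ Q = (-2/3, 0)
2. G lies on line QM with QG:GM = 1:4 ⇒ G = (-8/15, 1/5)
through J parallel to BM: direction (0, 1); meets QG at D = (1, 5/2)
D = Q + t·(G−Q) with t = 25/2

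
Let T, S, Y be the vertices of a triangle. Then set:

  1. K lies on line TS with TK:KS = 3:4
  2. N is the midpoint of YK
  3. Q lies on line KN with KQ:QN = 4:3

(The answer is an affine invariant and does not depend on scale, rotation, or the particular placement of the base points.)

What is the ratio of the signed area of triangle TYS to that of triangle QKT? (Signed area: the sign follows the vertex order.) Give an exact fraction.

Set T = (0, 0), S = (1, 0), Y = (0, 1); any affine frame gives the same invariant.
1. K lies on line TS with TK:KS = 3:4 ⇒ K = (3/7, 0)
2. N is the midpoint of YK ⇒ N = (3/14, 1/2)
3. Q lies on line KN with KQ:QN = 4:3 ⇒ Q = (15/49, 2/7)
2·[TYS] = -1, 2·[QKT] = -6/49
[TYS]:[QKT] = -1:-6/49 = 49/6

[TYS]:[QKT] = 49/6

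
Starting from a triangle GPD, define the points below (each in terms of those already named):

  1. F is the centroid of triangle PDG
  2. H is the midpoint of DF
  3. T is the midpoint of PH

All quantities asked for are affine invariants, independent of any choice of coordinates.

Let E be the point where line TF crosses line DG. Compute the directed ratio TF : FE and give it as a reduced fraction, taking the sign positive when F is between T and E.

TF:FE = 3/4

Assign G = (0, 0), P = (1, 0), D = (0, 1) — the answer is frame-independent, so this choice is without loss of generality.
1. F is the centroid of triangle PDG ⇒ F = (1/3, 1/3)
2. H is the midpoint of DF ⇒ H = (1/6, 2/3)
3. T is the midpoint of PH ⇒ T = (7/12, 1/3)
line TF meets DG at E = (0, 1/3)
F = T + t·(E−T) with t = 3/7, so TF:FE = 3/7:4/7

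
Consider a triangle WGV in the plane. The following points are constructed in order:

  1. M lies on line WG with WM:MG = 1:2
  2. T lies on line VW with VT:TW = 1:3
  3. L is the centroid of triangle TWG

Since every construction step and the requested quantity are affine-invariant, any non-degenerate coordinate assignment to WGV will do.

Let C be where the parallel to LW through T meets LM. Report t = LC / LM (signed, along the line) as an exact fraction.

Assign W = (0, 0), G = (1, 0), V = (0, 1) — the answer is frame-independent, so this choice is without loss of generality.
1. M lies on line WG with WM:MG = 1:2 ⇒ M = (1/3, 0)
2. T lies on line VW with VT:TW = 1:3 ⇒ T = (0, 3/4)
3. L is the centroid of triangle TWG ⇒ L = (1/3, 1/4)
through T parallel to LW: direction (-1/3, -1/4); meets LM at C = (1/3, 1)
C = L + t·(M−L) with t = -3

t = -3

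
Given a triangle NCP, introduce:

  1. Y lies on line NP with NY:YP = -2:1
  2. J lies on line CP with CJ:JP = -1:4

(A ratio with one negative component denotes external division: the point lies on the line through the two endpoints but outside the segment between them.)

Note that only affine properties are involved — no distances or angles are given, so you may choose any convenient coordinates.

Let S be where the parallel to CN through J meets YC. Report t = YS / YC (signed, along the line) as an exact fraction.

Assign N = (0, 0), C = (1, 0), P = (0, 1) — the answer is frame-independent, so this choice is without loss of generality.
1. Y lies on line NP with NY:YP = -2:1 ⇒ Y = (0, 2)
2. J lies on line CP with CJ:JP = -1:4 ⇒ J = (4/3, -1/3)
through J parallel to CN: direction (-1, 0); meets YC at S = (7/6, -1/3)
S = Y + t·(C−Y) with t = 7/6

t = 7/6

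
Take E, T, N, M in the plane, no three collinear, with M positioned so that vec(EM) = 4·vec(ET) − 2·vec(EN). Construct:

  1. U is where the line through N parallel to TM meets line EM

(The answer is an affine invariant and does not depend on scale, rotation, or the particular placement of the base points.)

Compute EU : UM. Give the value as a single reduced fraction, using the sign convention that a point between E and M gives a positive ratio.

EU:UM = -3

Choose coordinates E = (0, 0), T = (1, 0), N = (0, 1), M = (4, -2).
1. U is where the line through N parallel to TM meets line EM ⇒ U = (6, -3)
U = E + t·(M−E) with t = 3/2, so EU:UM = t:(1−t) = 3/2:-1/2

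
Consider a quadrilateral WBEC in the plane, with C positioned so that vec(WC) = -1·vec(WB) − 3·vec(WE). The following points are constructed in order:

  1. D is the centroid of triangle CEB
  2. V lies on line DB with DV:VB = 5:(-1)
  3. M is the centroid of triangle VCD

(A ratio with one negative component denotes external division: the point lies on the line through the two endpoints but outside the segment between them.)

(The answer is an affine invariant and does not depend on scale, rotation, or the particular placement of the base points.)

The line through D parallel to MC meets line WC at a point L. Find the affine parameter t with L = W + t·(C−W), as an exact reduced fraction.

t = 26/51

Work in coordinates with W = (0, 0), B = (1, 0), E = (0, 1), C = (-1, -3).
1. D is the centroid of triangle CEB ⇒ D = (0, -2/3)
2. V lies on line DB with DV:VB = 5:(-1) ⇒ V = (5/4, 1/6)
3. M is the centroid of triangle VCD ⇒ M = (1/12, -7/6)
through D parallel to MC: direction (-13/12, -11/6); meets WC at L = (-26/51, -26/17)
L = W + t·(C−W) with t = 26/51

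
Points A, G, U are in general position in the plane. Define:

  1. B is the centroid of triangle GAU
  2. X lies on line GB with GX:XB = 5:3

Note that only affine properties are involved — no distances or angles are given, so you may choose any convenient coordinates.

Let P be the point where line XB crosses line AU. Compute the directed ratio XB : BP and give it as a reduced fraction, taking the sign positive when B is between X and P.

Work in coordinates with A = (0, 0), G = (1, 0), U = (0, 1).
1. B is the centroid of triangle GAU ⇒ B = (1/3, 1/3)
2. X lies on line GB with GX:XB = 5:3 ⇒ X = (7/12, 5/24)
line XB meets AU at P = (0, 1/2)
B = X + t·(P−X) with t = 3/7, so XB:BP = 3/7:4/7

XB:BP = 3/4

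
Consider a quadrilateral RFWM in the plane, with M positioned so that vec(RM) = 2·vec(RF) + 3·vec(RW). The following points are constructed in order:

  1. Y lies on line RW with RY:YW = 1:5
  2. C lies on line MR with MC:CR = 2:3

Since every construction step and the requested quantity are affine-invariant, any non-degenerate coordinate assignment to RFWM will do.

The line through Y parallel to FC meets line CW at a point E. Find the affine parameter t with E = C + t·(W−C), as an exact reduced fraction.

Work in coordinates with R = (0, 0), F = (1, 0), W = (0, 1), M = (2, 3).
1. Y lies on line RW with RY:YW = 1:5 ⇒ Y = (0, 1/6)
2. C lies on line MR with MC:CR = 2:3 ⇒ C = (6/5, 9/5)
through Y parallel to FC: direction (1/5, 9/5); meets CW at E = (1/10, 16/15)
E = C + t·(W−C) with t = 11/12

t = 11/12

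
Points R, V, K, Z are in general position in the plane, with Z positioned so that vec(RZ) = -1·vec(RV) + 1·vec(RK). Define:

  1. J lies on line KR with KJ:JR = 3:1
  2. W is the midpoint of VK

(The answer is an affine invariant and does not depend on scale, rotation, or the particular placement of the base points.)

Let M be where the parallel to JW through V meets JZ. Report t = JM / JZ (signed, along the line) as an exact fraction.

t = -3/5

Work in coordinates with R = (0, 0), V = (1, 0), K = (0, 1), Z = (-1, 1).
1. J lies on line KR with KJ:JR = 3:1 ⇒ J = (0, 1/4)
2. W is the midpoint of VK ⇒ W = (1/2, 1/2)
through V parallel to JW: direction (1/2, 1/4); meets JZ at M = (3/5, -1/5)
M = J + t·(Z−J) with t = -3/5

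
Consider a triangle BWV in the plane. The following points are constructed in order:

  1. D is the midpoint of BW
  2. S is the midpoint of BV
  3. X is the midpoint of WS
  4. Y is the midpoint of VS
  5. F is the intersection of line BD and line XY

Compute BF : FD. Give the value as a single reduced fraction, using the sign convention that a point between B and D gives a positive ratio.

Choose coordinates B = (0, 0), W = (1, 0), V = (0, 1).
1. D is the midpoint of BW ⇒ D = (1/2, 0)
2. S is the midpoint of BV ⇒ S = (0, 1/2)
3. X is the midpoint of WS ⇒ X = (1/2, 1/4)
4. Y is the midpoint of VS ⇒ Y = (0, 3/4)
5. F is the intersection of line BD and line XY ⇒ F = (3/4, 0)
F = B + t·(D−B) with t = 3/2, so BF:FD = t:(1−t) = 3/2:-1/2

BF:FD = -3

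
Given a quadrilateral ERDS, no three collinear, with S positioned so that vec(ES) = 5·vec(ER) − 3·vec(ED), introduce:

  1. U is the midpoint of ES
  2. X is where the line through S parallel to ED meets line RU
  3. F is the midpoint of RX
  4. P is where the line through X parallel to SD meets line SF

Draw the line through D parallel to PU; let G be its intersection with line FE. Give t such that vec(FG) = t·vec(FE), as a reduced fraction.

Set E = (0, 0), R = (1, 0), D = (0, 1), S = (5, -3); any affine frame gives the same invariant.
1. U is the midpoint of ES ⇒ U = (5/2, -3/2)
2. X is where the line through S parallel to ED meets line RU ⇒ X = (5, -4)
3. F is the midpoint of RX ⇒ F = (3, -2)
4. P is where the line through X parallel to SD meets line SF ⇒ P = (5/3, -4/3)
through D parallel to PU: direction (5/6, -1/6); meets FE at G = (-15/7, 10/7)
G = F + t·(E−F) with t = 12/7

t = 12/7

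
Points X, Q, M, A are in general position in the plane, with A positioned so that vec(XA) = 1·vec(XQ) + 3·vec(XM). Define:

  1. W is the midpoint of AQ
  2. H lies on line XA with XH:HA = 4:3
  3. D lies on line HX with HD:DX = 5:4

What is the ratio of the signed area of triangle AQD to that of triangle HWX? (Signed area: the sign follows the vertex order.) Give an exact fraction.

Work in coordinates with X = (0, 0), Q = (1, 0), M = (0, 1), A = (1, 3).
1. W is the midpoint of AQ ⇒ W = (1, 3/2)
2. H lies on line XA with XH:HA = 4:3 ⇒ H = (4/7, 12/7)
3. D lies on line HX with HD:DX = 5:4 ⇒ D = (16/63, 16/21)
2·[AQD] = -47/21, 2·[HWX] = -6/7
[AQD]:[HWX] = -47/21:-6/7 = 47/18

[AQD]:[HWX] = 47/18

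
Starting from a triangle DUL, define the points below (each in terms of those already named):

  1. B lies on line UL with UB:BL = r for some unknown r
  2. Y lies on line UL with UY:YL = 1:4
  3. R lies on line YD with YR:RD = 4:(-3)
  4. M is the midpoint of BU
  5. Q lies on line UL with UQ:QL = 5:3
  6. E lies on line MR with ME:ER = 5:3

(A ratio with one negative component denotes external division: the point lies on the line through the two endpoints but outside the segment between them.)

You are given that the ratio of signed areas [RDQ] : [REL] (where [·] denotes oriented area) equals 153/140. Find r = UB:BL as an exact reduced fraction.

r = 4/5

Assign D = (0, 0), U = (1, 0), L = (0, 1) — the answer is frame-independent, so this choice is without loss of generality.
1. With UB:BL = r, write λ = r/(r+1) so B = U + λ·(L−U); B is affine-linear in λ
2. Y lies on line UL with UY:YL = 1:4 ⇒ Y = (4/5, 1/5)
3. R lies on line YD with YR:RD = 4:(-3) ⇒ R = (-12/5, -3/5)
4. M is the midpoint of BU ⇒ M is an affine combination of earlier points and hence also affine-linear in λ
5. Q lies on line UL with UQ:QL = 5:3 ⇒ Q = (3/8, 5/8)
6. E lies on line MR with ME:ER = 5:3 ⇒ E is an affine combination of earlier points and hence also affine-linear in λ
Every point depending on B is an affine combination of B and λ-independent points, so each such coordinate is linear in λ; the λ² term in each signed area is a multiple of (L−U)×(L−U) = 0, so 2·[RDQ] and 2·[REL] are each linear in λ. Evaluating at λ=0 and λ=1:
  2·[RDQ] = 51/40,   2·[REL] = -3/4·λ + 3/2
So [RDQ]:[REL] = (51/40) / (-3/4·λ + 3/2). Setting this equal to 153/140:
  51/40 = 153/140·(-3/4·λ + 3/2)  ⇒  λ = 4/9
Then r = λ/(1−λ) = (4/9)/(5/9) = 4/5. Check: with r = 4/5, B = (5/9, 4/9) and [RDQ]:[REL] = 153/140 as required.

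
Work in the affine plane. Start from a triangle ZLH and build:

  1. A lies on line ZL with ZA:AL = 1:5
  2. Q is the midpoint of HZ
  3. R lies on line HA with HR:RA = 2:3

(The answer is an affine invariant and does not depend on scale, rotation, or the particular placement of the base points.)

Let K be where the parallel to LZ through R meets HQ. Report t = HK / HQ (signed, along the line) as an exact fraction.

t = 4/5

Set Z = (0, 0), L = (1, 0), H = (0, 1); any affine frame gives the same invariant.
1. A lies on line ZL with ZA:AL = 1:5 ⇒ A = (1/6, 0)
2. Q is the midpoint of HZ ⇒ Q = (0, 1/2)
3. R lies on line HA with HR:RA = 2:3 ⇒ R = (1/15, 3/5)
through R parallel to LZ: direction (-1, 0); meets HQ at K = (0, 3/5)
K = H + t·(Q−H) with t = 4/5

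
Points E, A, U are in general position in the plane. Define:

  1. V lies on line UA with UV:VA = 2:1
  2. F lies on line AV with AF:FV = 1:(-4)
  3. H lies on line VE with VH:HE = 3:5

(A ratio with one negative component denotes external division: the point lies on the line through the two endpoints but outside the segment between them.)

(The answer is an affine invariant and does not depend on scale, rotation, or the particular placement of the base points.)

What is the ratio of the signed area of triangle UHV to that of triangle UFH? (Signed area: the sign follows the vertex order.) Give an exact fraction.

Assign E = (0, 0), A = (1, 0), U = (0, 1) — the answer is frame-independent, so this choice is without loss of generality.
1. V lies on line UA with UV:VA = 2:1 ⇒ V = (2/3, 1/3)
2. F lies on line AV with AF:FV = 1:(-4) ⇒ F = (10/9, -1/9)
3. H lies on line VE with VH:HE = 3:5 ⇒ H = (5/12, 5/24)
2·[UHV] = 1/4, 2·[UFH] = -5/12
[UHV]:[UFH] = 1/4:-5/12 = -3/5

[UHV]:[UFH] = -3/5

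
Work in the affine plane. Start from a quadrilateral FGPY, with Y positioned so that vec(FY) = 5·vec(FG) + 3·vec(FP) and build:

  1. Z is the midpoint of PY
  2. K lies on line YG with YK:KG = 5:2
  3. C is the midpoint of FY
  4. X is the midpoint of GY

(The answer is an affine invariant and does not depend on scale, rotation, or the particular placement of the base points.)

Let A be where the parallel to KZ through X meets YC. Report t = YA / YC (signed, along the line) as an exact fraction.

Work in coordinates with F = (0, 0), G = (1, 0), P = (0, 1), Y = (5, 3).
1. Z is the midpoint of PY ⇒ Z = (5/2, 2)
2. K lies on line YG with YK:KG = 5:2 ⇒ K = (15/7, 6/7)
3. C is the midpoint of FY ⇒ C = (5/2, 3/2)
4. X is the midpoint of GY ⇒ X = (3, 3/2)
through X parallel to KZ: direction (5/14, 8/7); meets YC at A = (81/26, 243/130)
A = Y + t·(C−Y) with t = 49/65

t = 49/65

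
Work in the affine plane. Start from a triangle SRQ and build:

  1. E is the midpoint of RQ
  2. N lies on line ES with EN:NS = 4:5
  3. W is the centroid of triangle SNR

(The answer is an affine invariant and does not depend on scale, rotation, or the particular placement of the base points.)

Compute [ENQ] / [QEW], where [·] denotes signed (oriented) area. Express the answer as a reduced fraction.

Set S = (0, 0), R = (1, 0), Q = (0, 1); any affine frame gives the same invariant.
1. E is the midpoint of RQ ⇒ E = (1/2, 1/2)
2. N lies on line ES with EN:NS = 4:5 ⇒ N = (5/18, 5/18)
3. W is the centroid of triangle SNR ⇒ W = (23/54, 5/54)
2·[ENQ] = -2/9, 2·[QEW] = -13/54
[ENQ]:[QEW] = -2/9:-13/54 = 12/13

[ENQ]:[QEW] = 12/13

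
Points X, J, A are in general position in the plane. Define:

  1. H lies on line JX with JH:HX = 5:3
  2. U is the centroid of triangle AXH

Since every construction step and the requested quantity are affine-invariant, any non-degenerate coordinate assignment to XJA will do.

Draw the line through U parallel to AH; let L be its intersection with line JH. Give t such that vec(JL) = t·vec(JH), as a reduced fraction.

Assign X = (0, 0), J = (1, 0), A = (0, 1) — the answer is frame-independent, so this choice is without loss of generality.
1. H lies on line JX with JH:HX = 5:3 ⇒ H = (3/8, 0)
2. U is the centroid of triangle AXH ⇒ U = (1/8, 1/3)
through U parallel to AH: direction (3/8, -1); meets JH at L = (1/4, 0)
L = J + t·(H−J) with t = 6/5

t = 6/5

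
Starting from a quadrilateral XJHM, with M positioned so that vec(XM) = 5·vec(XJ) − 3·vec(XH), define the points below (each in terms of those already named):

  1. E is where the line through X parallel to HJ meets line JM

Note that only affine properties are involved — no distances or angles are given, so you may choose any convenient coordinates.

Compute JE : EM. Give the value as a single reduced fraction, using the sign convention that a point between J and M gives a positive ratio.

Choose coordinates X = (0, 0), J = (1, 0), H = (0, 1), M = (5, -3).
1. E is where the line through X parallel to HJ meets line JM ⇒ E = (-3, 3)
E = J + t·(M−J) with t = -1, so JE:EM = t:(1−t) = -1:2

JE:EM = -1/2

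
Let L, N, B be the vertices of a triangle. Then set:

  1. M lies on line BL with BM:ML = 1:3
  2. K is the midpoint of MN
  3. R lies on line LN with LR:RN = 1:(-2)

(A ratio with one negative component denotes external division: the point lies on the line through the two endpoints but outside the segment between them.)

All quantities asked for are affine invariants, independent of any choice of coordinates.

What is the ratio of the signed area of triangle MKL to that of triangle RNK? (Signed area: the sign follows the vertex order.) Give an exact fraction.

Assign L = (0, 0), N = (1, 0), B = (0, 1) — the answer is frame-independent, so this choice is without loss of generality.
1. M lies on line BL with BM:ML = 1:3 ⇒ M = (0, 3/4)
2. K is the midpoint of MN ⇒ K = (1/2, 3/8)
3. R lies on line LN with LR:RN = 1:(-2) ⇒ R = (-1, 0)
2·[MKL] = -3/8, 2·[RNK] = 3/4
[MKL]:[RNK] = -3/8:3/4 = -1/2

[MKL]:[RNK] = -1/2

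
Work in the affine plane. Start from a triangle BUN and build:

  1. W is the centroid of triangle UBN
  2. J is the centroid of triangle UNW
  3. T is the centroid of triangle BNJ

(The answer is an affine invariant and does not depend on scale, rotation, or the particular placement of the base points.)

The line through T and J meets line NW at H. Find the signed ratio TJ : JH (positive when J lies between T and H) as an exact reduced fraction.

Assign B = (0, 0), U = (1, 0), N = (0, 1) — the answer is frame-independent, so this choice is without loss of generality.
1. W is the centroid of triangle UBN ⇒ W = (1/3, 1/3)
2. J is the centroid of triangle UNW ⇒ J = (4/9, 4/9)
3. T is the centroid of triangle BNJ ⇒ T = (4/27, 13/27)
line TJ meets NW at H = (4/15, 7/15)
J = T + t·(H−T) with t = 5/2, so TJ:JH = 5/2:-3/2

TJ:JH = -5/3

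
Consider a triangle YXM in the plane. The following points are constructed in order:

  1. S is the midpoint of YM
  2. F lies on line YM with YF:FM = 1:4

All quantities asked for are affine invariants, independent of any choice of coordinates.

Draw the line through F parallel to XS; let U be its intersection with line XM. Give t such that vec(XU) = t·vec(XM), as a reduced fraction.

Work in coordinates with Y = (0, 0), X = (1, 0), M = (0, 1).
1. S is the midpoint of YM ⇒ S = (0, 1/2)
2. F lies on line YM with YF:FM = 1:4 ⇒ F = (0, 1/5)
through F parallel to XS: direction (-1, 1/2); meets XM at U = (8/5, -3/5)
U = X + t·(M−X) with t = -3/5

t = -3/5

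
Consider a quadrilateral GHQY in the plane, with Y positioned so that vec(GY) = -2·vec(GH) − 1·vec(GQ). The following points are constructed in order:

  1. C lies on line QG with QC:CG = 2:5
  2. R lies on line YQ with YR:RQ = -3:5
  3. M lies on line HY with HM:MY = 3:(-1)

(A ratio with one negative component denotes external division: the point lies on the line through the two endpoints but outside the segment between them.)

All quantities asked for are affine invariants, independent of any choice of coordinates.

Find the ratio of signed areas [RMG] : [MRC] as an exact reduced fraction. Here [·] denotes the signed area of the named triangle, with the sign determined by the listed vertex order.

[RMG]:[MRC] = -91/76

Work in coordinates with G = (0, 0), H = (1, 0), Q = (0, 1), Y = (-2, -1).
1. C lies on line QG with QC:CG = 2:5 ⇒ C = (0, 5/7)
2. R lies on line YQ with YR:RQ = -3:5 ⇒ R = (-5, -4)
3. M lies on line HY with HM:MY = 3:(-1) ⇒ M = (-7/2, -3/2)
2·[RMG] = -13/2, 2·[MRC] = 38/7
[RMG]:[MRC] = -13/2:38/7 = -91/76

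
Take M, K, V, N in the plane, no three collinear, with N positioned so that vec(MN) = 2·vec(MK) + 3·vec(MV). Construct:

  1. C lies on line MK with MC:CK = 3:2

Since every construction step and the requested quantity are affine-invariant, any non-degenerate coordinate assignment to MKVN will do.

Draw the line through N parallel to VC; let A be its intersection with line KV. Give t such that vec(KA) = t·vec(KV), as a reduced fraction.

Work in coordinates with M = (0, 0), K = (1, 0), V = (0, 1), N = (2, 3).
1. C lies on line MK with MC:CK = 3:2 ⇒ C = (3/5, 0)
through N parallel to VC: direction (3/5, -1); meets KV at A = (8, -7)
A = K + t·(V−K) with t = -7

t = -7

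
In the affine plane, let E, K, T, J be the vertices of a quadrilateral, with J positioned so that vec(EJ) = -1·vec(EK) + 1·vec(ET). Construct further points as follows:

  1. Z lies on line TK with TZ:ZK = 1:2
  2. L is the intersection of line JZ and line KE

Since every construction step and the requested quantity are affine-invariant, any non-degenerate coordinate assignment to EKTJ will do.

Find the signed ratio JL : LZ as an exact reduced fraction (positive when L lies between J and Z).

JL:LZ = -3/2

Assign E = (0, 0), K = (1, 0), T = (0, 1), J = (-1, 1) — the answer is frame-independent, so this choice is without loss of generality.
1. Z lies on line TK with TZ:ZK = 1:2 ⇒ Z = (1/3, 2/3)
2. L is the intersection of line JZ and line KE ⇒ L = (3, 0)
L = J + t·(Z−J) with t = 3, so JL:LZ = t:(1−t) = 3:-2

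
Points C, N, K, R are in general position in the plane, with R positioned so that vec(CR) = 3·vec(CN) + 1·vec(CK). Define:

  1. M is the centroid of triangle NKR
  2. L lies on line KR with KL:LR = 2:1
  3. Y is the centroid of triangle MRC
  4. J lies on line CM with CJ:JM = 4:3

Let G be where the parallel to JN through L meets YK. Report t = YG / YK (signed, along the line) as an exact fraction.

t = -5/7

Choose coordinates C = (0, 0), N = (1, 0), K = (0, 1), R = (3, 1).
1. M is the centroid of triangle NKR ⇒ M = (4/3, 2/3)
2. L lies on line KR with KL:LR = 2:1 ⇒ L = (2, 1)
3. Y is the centroid of triangle MRC ⇒ Y = (13/9, 5/9)
4. J lies on line CM with CJ:JM = 4:3 ⇒ J = (16/21, 8/21)
through L parallel to JN: direction (5/21, -8/21); meets YK at G = (52/21, 5/21)
G = Y + t·(K−Y) with t = -5/7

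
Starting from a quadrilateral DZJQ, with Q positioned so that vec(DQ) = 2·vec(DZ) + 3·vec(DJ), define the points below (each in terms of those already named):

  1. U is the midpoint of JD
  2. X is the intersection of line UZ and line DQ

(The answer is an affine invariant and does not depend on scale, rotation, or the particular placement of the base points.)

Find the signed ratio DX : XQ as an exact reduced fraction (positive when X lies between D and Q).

Assign D = (0, 0), Z = (1, 0), J = (0, 1), Q = (2, 3) — the answer is frame-independent, so this choice is without loss of generality.
1. U is the midpoint of JD ⇒ U = (0, 1/2)
2. X is the intersection of line UZ and line DQ ⇒ X = (1/4, 3/8)
X = D + t·(Q−D) with t = 1/8, so DX:XQ = t:(1−t) = 1/8:7/8

DX:XQ = 1/7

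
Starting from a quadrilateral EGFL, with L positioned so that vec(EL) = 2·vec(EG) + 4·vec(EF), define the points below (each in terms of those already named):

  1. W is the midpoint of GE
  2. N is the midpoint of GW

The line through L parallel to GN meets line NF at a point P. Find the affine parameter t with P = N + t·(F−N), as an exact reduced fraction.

t = 4

Set E = (0, 0), G = (1, 0), F = (0, 1), L = (2, 4); any affine frame gives the same invariant.
1. W is the midpoint of GE ⇒ W = (1/2, 0)
2. N is the midpoint of GW ⇒ N = (3/4, 0)
through L parallel to GN: direction (-1/4, 0); meets NF at P = (-9/4, 4)
P = N + t·(F−N) with t = 4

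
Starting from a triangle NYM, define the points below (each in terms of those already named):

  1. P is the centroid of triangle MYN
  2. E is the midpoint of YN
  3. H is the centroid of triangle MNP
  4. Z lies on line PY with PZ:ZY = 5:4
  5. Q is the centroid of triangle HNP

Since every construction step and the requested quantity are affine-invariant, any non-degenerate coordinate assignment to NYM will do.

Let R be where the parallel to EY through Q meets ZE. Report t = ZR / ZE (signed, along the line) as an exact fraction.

t = -3/4

Choose coordinates N = (0, 0), Y = (1, 0), M = (0, 1).
1. P is the centroid of triangle MYN ⇒ P = (1/3, 1/3)
2. E is the midpoint of YN ⇒ E = (1/2, 0)
3. H is the centroid of triangle MNP ⇒ H = (1/9, 4/9)
4. Z lies on line PY with PZ:ZY = 5:4 ⇒ Z = (19/27, 4/27)
5. Q is the centroid of triangle HNP ⇒ Q = (4/27, 7/27)
through Q parallel to EY: direction (1/2, 0); meets ZE at R = (185/216, 7/27)
R = Z + t·(E−Z) with t = -3/4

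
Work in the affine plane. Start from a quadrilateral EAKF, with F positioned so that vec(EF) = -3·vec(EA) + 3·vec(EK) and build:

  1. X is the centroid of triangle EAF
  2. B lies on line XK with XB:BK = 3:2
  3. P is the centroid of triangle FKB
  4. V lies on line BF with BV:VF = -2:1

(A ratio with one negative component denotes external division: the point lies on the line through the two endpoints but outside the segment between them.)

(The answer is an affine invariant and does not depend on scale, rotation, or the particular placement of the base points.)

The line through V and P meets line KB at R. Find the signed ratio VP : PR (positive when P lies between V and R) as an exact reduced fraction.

VP:PR = 5

Set E = (0, 0), A = (1, 0), K = (0, 1), F = (-3, 3); any affine frame gives the same invariant.
1. X is the centroid of triangle EAF ⇒ X = (-2/3, 1)
2. B lies on line XK with XB:BK = 3:2 ⇒ B = (-4/15, 1)
3. P is the centroid of triangle FKB ⇒ P = (-49/45, 5/3)
4. V lies on line BF with BV:VF = -2:1 ⇒ V = (-86/15, 5)
line VP meets KB at R = (-4/25, 1)
P = V + t·(R−V) with t = 5/6, so VP:PR = 5/6:1/6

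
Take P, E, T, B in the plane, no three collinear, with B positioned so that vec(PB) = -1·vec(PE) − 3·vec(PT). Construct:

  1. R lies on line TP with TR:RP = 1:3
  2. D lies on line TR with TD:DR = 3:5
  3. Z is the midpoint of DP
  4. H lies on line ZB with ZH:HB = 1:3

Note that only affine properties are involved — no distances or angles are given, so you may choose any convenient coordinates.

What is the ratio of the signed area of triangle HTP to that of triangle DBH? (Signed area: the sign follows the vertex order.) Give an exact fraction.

Assign P = (0, 0), E = (1, 0), T = (0, 1), B = (-1, -3) — the answer is frame-independent, so this choice is without loss of generality.
1. R lies on line TP with TR:RP = 1:3 ⇒ R = (0, 3/4)
2. D lies on line TR with TD:DR = 3:5 ⇒ D = (0, 29/32)
3. Z is the midpoint of DP ⇒ Z = (0, 29/64)
4. H lies on line ZB with ZH:HB = 1:3 ⇒ H = (-1/4, -105/256)
2·[HTP] = -1/4, 2·[DBH] = 87/256
[HTP]:[DBH] = -1/4:87/256 = -64/87

[HTP]:[DBH] = -64/87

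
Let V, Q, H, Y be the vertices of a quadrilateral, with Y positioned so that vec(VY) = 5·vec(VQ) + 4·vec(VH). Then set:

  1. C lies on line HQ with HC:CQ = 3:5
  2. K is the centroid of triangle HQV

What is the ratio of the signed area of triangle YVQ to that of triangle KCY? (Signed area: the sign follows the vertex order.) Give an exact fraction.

[YVQ]:[KCY] = -96/29

Choose coordinates V = (0, 0), Q = (1, 0), H = (0, 1), Y = (5, 4).
1. C lies on line HQ with HC:CQ = 3:5 ⇒ C = (3/8, 5/8)
2. K is the centroid of triangle HQV ⇒ K = (1/3, 1/3)
2·[YVQ] = 4, 2·[KCY] = -29/24
[YVQ]:[KCY] = 4:-29/24 = -96/29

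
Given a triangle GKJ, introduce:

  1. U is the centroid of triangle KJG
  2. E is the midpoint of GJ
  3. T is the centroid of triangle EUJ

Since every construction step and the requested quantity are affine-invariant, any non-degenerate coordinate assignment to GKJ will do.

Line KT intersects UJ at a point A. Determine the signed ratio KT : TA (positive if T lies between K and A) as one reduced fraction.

KT:TA = -7

Assign G = (0, 0), K = (1, 0), J = (0, 1) — the answer is frame-independent, so this choice is without loss of generality.
1. U is the centroid of triangle KJG ⇒ U = (1/3, 1/3)
2. E is the midpoint of GJ ⇒ E = (0, 1/2)
3. T is the centroid of triangle EUJ ⇒ T = (1/9, 11/18)
line KT meets UJ at A = (5/21, 11/21)
T = K + t·(A−K) with t = 7/6, so KT:TA = 7/6:-1/6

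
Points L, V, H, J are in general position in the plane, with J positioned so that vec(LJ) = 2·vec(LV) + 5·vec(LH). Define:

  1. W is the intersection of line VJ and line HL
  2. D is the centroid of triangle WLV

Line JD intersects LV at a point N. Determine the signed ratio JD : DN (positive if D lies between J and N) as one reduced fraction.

JD:DN = -4

Work in coordinates with L = (0, 0), V = (1, 0), H = (0, 1), J = (2, 5).
1. W is the intersection of line VJ and line HL ⇒ W = (0, -5)
2. D is the centroid of triangle WLV ⇒ D = (1/3, -5/3)
line JD meets LV at N = (3/4, 0)
D = J + t·(N−J) with t = 4/3, so JD:DN = 4/3:-1/3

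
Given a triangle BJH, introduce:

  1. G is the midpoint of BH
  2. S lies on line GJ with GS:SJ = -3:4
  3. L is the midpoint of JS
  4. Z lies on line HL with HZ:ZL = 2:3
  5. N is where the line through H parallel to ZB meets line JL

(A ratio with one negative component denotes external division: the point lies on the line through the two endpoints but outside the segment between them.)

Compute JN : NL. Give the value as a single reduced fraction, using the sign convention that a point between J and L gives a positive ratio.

Set B = (0, 0), J = (1, 0), H = (0, 1); any affine frame gives the same invariant.
1. G is the midpoint of BH ⇒ G = (0, 1/2)
2. S lies on line GJ with GS:SJ = -3:4 ⇒ S = (-3, 2)
3. L is the midpoint of JS ⇒ L = (-1, 1)
4. Z lies on line HL with HZ:ZL = 2:3 ⇒ Z = (-2/5, 1)
5. N is where the line through H parallel to ZB meets line JL ⇒ N = (1/4, 3/8)
N = J + t·(L−J) with t = 3/8, so JN:NL = t:(1−t) = 3/8:5/8

JN:NL = 3/5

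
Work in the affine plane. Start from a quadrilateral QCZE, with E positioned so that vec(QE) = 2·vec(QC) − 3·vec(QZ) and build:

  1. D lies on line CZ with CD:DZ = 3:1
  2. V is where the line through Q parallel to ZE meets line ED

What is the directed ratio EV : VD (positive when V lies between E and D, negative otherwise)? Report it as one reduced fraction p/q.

EV:VD = -4/5

Work in coordinates with Q = (0, 0), C = (1, 0), Z = (0, 1), E = (2, -3).
1. D lies on line CZ with CD:DZ = 3:1 ⇒ D = (1/4, 3/4)
2. V is where the line through Q parallel to ZE meets line ED ⇒ V = (9, -18)
V = E + t·(D−E) with t = -4, so EV:VD = t:(1−t) = -4:5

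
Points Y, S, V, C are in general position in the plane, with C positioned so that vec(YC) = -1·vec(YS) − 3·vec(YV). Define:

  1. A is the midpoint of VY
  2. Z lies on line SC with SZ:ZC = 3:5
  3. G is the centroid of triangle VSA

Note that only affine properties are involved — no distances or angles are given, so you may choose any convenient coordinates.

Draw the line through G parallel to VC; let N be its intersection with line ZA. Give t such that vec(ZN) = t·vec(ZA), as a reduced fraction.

Work in coordinates with Y = (0, 0), S = (1, 0), V = (0, 1), C = (-1, -3).
1. A is the midpoint of VY ⇒ A = (0, 1/2)
2. Z lies on line SC with SZ:ZC = 3:5 ⇒ Z = (1/4, -9/8)
3. G is the centroid of triangle VSA ⇒ G = (1/3, 1/2)
through G parallel to VC: direction (-1, -4); meets ZA at N = (8/63, -41/126)
N = Z + t·(A−Z) with t = 31/63

t = 31/63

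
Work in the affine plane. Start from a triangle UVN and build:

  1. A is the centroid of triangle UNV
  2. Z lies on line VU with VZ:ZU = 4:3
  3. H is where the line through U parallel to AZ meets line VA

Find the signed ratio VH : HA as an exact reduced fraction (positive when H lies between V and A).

Choose coordinates U = (0, 0), V = (1, 0), N = (0, 1).
1. A is the centroid of triangle UNV ⇒ A = (1/3, 1/3)
2. Z lies on line VU with VZ:ZU = 4:3 ⇒ Z = (3/7, 0)
3. H is where the line through U parallel to AZ meets line VA ⇒ H = (-1/6, 7/12)
H = V + t·(A−V) with t = 7/4, so VH:HA = t:(1−t) = 7/4:-3/4

VH:HA = -7/3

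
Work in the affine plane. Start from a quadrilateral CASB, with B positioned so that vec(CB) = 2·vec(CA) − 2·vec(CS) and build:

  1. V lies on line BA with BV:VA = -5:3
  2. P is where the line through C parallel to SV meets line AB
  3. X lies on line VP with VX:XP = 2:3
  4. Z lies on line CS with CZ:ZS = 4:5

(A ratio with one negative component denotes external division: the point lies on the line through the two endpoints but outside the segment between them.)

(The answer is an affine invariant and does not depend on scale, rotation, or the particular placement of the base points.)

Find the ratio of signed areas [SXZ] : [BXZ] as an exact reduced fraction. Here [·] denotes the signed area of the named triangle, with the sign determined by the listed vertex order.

[SXZ]:[BXZ] = 5/54

Assign C = (0, 0), A = (1, 0), S = (0, 1), B = (2, -2) — the answer is frame-independent, so this choice is without loss of generality.
1. V lies on line BA with BV:VA = -5:3 ⇒ V = (-1/2, 3)
2. P is where the line through C parallel to SV meets line AB ⇒ P = (-1, 4)
3. X lies on line VP with VX:XP = 2:3 ⇒ X = (-7/10, 17/5)
4. Z lies on line CS with CZ:ZS = 4:5 ⇒ Z = (0, 4/9)
2·[SXZ] = 7/18, 2·[BXZ] = 21/5
[SXZ]:[BXZ] = 7/18:21/5 = 5/54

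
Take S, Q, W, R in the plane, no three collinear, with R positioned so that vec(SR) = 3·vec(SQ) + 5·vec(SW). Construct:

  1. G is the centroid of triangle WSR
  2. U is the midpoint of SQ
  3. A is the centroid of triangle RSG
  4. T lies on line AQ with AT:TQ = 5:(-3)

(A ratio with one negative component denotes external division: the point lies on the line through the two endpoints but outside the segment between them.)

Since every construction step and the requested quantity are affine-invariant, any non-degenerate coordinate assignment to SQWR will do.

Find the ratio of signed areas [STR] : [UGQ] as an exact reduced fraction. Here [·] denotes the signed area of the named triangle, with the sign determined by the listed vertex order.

[STR]:[UGQ] = -13

Set S = (0, 0), Q = (1, 0), W = (0, 1), R = (3, 5); any affine frame gives the same invariant.
1. G is the centroid of triangle WSR ⇒ G = (1, 2)
2. U is the midpoint of SQ ⇒ U = (1/2, 0)
3. A is the centroid of triangle RSG ⇒ A = (4/3, 7/3)
4. T lies on line AQ with AT:TQ = 5:(-3) ⇒ T = (1/2, -7/2)
2·[STR] = 13, 2·[UGQ] = -1
[STR]:[UGQ] = 13:-1 = -13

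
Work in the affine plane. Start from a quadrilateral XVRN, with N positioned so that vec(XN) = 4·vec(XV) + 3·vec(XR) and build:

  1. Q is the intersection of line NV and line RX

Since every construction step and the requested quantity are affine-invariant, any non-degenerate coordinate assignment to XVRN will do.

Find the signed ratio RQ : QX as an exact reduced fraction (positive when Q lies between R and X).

RQ:QX = -2

Set X = (0, 0), V = (1, 0), R = (0, 1), N = (4, 3); any affine frame gives the same invariant.
1. Q is the intersection of line NV and line RX ⇒ Q = (0, -1)
Q = R + t·(X−R) with t = 2, so RQ:QX = t:(1−t) = 2:-1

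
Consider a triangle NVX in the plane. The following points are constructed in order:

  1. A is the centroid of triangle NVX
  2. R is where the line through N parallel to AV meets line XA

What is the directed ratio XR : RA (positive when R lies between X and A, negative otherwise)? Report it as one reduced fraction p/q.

Work in coordinates with N = (0, 0), V = (1, 0), X = (0, 1).
1. A is the centroid of triangle NVX ⇒ A = (1/3, 1/3)
2. R is where the line through N parallel to AV meets line XA ⇒ R = (2/3, -1/3)
R = X + t·(A−X) with t = 2, so XR:RA = t:(1−t) = 2:-1

XR:RA = -2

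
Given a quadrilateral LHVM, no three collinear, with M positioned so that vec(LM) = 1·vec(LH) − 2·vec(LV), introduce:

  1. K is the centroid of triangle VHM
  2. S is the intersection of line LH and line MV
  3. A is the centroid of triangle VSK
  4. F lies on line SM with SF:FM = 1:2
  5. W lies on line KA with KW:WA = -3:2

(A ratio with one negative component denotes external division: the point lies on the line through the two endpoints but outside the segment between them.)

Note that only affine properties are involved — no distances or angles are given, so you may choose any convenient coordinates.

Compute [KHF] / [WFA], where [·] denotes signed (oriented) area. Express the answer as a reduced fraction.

[KHF]:[WFA] = -3/14

Choose coordinates L = (0, 0), H = (1, 0), V = (0, 1), M = (1, -2).
1. K is the centroid of triangle VHM ⇒ K = (2/3, -1/3)
2. S is the intersection of line LH and line MV ⇒ S = (1/3, 0)
3. A is the centroid of triangle VSK ⇒ A = (1/3, 2/9)
4. F lies on line SM with SF:FM = 1:2 ⇒ F = (5/9, -2/3)
5. W lies on line KA with KW:WA = -3:2 ⇒ W = (-1/3, 4/3)
2·[KHF] = -2/27, 2·[WFA] = 28/81
[KHF]:[WFA] = -2/27:28/81 = -3/14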